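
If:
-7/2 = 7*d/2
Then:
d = -1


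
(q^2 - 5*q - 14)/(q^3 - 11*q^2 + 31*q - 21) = (q + 2)/(q^2 - 4*q + 3)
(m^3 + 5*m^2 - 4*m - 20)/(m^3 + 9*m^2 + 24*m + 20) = (m - 2)/(m + 2)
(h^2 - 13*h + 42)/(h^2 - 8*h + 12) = (h - 7)/(h - 2)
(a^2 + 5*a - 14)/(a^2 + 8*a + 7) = (a - 2)/(a + 1)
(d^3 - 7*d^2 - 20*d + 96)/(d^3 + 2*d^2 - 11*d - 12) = (d - 8)/(d + 1)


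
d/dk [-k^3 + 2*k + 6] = 2 - 3*k^2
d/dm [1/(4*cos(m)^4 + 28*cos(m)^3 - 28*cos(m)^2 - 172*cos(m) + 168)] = (4*cos(m)^3 + 21*cos(m)^2 - 14*cos(m) - 43)*sin(m)/(4*(cos(m)^4 + 7*cos(m)^3 - 7*cos(m)^2 - 43*cos(m) + 42)^2)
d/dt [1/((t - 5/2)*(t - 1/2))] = 16*(3 - 2*t)/(16*t^4 - 96*t^3 + 184*t^2 - 120*t + 25)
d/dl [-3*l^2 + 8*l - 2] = 8 - 6*l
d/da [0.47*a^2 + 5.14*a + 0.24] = 0.94*a + 5.14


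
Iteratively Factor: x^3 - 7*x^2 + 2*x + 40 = (x - 4)*(x^2 - 3*x - 10) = (x - 4)*(x + 2)*(x - 5)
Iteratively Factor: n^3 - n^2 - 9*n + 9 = (n - 3)*(n^2 + 2*n - 3) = (n - 3)*(n - 1)*(n + 3)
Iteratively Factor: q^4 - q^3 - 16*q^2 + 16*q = (q + 4)*(q^3 - 5*q^2 + 4*q) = (q - 4)*(q + 4)*(q^2 - q) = (q - 4)*(q - 1)*(q + 4)*(q)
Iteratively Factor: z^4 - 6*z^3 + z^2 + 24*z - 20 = (z + 2)*(z^3 - 8*z^2 + 17*z - 10) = (z - 2)*(z + 2)*(z^2 - 6*z + 5) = (z - 2)*(z - 1)*(z + 2)*(z - 5)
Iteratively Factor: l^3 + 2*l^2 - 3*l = (l)*(l^2 + 2*l - 3) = l*(l + 3)*(l - 1)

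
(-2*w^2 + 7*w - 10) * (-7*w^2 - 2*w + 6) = 14*w^4 - 45*w^3 + 44*w^2 + 62*w - 60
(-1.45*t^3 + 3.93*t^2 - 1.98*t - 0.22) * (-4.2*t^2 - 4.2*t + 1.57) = 6.09*t^5 - 10.416*t^4 - 10.4665*t^3 + 15.4101*t^2 - 2.1846*t - 0.3454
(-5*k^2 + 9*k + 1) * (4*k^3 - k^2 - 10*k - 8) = -20*k^5 + 41*k^4 + 45*k^3 - 51*k^2 - 82*k - 8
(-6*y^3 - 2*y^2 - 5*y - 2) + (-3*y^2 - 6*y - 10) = -6*y^3 - 5*y^2 - 11*y - 12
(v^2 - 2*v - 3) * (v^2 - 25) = v^4 - 2*v^3 - 28*v^2 + 50*v + 75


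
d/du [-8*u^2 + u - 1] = 1 - 16*u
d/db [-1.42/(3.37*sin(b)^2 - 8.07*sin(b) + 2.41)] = (9.5708*sin(b) - 11.4594)*cos(b)/(3.37*sin(b)^2 - 8.07*sin(b) + 2.41)^2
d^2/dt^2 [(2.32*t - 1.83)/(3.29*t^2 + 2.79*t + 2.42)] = ((2.32*t - 1.83)*(6.58*t + 2.79)*(13.16*t + 5.58) - (45.7968*t + 0.904199999999998)*(3.29*t^2 + 2.79*t + 2.42))/(3.29*t^2 + 2.79*t + 2.42)^3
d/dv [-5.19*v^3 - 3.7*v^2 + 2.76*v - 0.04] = -15.57*v^2 - 7.4*v + 2.76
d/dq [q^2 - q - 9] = 2*q - 1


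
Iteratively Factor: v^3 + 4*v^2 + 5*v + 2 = (v + 1)*(v^2 + 3*v + 2) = (v + 1)^2*(v + 2)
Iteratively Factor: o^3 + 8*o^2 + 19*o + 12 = (o + 3)*(o^2 + 5*o + 4) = (o + 3)*(o + 4)*(o + 1)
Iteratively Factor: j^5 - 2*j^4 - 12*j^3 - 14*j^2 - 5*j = (j + 1)*(j^4 - 3*j^3 - 9*j^2 - 5*j) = j*(j + 1)*(j^3 - 3*j^2 - 9*j - 5) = j*(j + 1)^2*(j^2 - 4*j - 5) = j*(j - 5)*(j + 1)^2*(j + 1)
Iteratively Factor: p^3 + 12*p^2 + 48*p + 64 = (p + 4)*(p^2 + 8*p + 16) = (p + 4)^2*(p + 4)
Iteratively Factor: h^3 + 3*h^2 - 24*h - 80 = (h + 4)*(h^2 - h - 20) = (h + 4)^2*(h - 5)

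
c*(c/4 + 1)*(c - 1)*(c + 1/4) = c^4/4 + 13*c^3/16 - 13*c^2/16 - c/4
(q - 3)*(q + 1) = q^2 - 2*q - 3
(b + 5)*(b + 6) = b^2 + 11*b + 30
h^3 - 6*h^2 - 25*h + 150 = (h - 6)*(h - 5)*(h + 5)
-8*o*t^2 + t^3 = t^2*(-8*o + t)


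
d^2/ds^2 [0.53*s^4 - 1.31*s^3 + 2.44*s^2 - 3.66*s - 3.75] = 6.36*s^2 - 7.86*s + 4.88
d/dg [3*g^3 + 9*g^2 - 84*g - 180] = 9*g^2 + 18*g - 84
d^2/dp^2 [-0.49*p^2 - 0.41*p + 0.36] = -0.980000000000000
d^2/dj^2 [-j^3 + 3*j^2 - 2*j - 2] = 6 - 6*j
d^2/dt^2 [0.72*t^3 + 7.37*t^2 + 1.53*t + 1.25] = 4.32*t + 14.74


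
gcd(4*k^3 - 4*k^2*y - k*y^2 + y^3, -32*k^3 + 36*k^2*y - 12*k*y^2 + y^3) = -2*k + y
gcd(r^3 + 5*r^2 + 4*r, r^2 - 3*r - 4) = r + 1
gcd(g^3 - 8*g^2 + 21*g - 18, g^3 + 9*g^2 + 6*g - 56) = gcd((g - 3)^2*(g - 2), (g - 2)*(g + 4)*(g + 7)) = g - 2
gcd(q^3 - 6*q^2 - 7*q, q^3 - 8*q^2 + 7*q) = q^2 - 7*q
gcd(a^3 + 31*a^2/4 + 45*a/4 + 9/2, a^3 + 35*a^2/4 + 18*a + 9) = a^2 + 27*a/4 + 9/2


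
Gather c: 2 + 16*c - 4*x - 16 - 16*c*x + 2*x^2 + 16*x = c*(16 - 16*x) + 2*x^2 + 12*x - 14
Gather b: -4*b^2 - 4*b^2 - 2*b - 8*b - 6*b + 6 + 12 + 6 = -8*b^2 - 16*b + 24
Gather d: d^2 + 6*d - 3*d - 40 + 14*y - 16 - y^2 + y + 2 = d^2 + 3*d - y^2 + 15*y - 54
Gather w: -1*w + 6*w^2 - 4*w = 6*w^2 - 5*w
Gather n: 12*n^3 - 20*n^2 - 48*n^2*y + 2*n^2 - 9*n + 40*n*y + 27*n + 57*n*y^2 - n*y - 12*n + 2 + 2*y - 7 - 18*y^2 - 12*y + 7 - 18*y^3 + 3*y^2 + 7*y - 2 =12*n^3 + n^2*(-48*y - 18) + n*(57*y^2 + 39*y + 6) - 18*y^3 - 15*y^2 - 3*y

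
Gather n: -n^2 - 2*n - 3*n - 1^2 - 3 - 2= -n^2 - 5*n - 6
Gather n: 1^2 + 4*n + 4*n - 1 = 8*n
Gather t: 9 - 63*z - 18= -63*z - 9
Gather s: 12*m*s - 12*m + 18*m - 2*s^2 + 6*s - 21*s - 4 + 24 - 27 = 6*m - 2*s^2 + s*(12*m - 15) - 7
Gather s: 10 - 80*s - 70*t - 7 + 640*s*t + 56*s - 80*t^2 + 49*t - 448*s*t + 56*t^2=s*(192*t - 24) - 24*t^2 - 21*t + 3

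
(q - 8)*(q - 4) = q^2 - 12*q + 32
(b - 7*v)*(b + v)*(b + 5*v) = b^3 - b^2*v - 37*b*v^2 - 35*v^3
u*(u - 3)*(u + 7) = u^3 + 4*u^2 - 21*u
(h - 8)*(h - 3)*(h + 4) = h^3 - 7*h^2 - 20*h + 96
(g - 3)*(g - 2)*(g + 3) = g^3 - 2*g^2 - 9*g + 18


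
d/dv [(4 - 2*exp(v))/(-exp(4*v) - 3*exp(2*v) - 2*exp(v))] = 2*(-2*(exp(v) - 2)*(2*exp(3*v) + 3*exp(v) + 1) + (exp(3*v) + 3*exp(v) + 2)*exp(v))*exp(-v)/(exp(3*v) + 3*exp(v) + 2)^2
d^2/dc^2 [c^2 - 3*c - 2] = 2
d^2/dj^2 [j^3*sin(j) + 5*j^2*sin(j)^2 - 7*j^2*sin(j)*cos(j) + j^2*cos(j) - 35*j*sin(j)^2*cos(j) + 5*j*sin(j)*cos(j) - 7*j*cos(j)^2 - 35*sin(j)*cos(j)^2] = -j^3*sin(j) + 14*j^2*sin(2*j) + 5*j^2*cos(j) + 10*j^2*cos(2*j) + 2*j*sin(j) + 10*j*sin(2*j) + 35*j*cos(j)/4 - 14*j*cos(2*j) - 315*j*cos(3*j)/4 + 105*sin(j)/4 + 7*sin(2*j) + 105*sin(3*j)/4 + 2*cos(j) + 5*cos(2*j) + 5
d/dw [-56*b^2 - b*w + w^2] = -b + 2*w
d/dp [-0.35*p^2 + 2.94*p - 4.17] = 2.94 - 0.7*p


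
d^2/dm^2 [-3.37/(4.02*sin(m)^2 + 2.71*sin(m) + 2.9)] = (217.842192*sin(m)^4 + 110.140362*sin(m)^3 - 459.163511*sin(m)^2 - 246.765554*sin(m) + 29.075686)/(4.02*sin(m)^2 + 2.71*sin(m) + 2.9)^3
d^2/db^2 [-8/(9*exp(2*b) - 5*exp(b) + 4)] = 8*(-2*(18*exp(b) - 5)^2*exp(b) + (36*exp(b) - 5)*(9*exp(2*b) - 5*exp(b) + 4))*exp(b)/(9*exp(2*b) - 5*exp(b) + 4)^3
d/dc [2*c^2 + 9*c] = 4*c + 9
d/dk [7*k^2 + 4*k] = 14*k + 4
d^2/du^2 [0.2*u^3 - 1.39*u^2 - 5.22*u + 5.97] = 1.2*u - 2.78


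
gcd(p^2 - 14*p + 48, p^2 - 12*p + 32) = p - 8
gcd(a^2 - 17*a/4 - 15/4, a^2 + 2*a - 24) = 1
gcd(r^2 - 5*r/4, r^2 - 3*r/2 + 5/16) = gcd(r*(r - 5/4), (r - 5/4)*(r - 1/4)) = r - 5/4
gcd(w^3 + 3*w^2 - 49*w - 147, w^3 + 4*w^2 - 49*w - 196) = w^2 - 49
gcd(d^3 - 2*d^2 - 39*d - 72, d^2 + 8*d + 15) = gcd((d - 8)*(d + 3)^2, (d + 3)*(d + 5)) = d + 3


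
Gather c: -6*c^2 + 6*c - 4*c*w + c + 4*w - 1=-6*c^2 + c*(7 - 4*w) + 4*w - 1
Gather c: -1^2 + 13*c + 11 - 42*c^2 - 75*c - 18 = -42*c^2 - 62*c - 8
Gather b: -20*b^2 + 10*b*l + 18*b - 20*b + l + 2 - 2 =-20*b^2 + b*(10*l - 2) + l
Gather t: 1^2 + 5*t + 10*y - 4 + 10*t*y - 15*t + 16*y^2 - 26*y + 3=t*(10*y - 10) + 16*y^2 - 16*y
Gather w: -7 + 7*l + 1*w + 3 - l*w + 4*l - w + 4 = -l*w + 11*l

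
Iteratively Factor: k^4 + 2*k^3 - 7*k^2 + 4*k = (k - 1)*(k^3 + 3*k^2 - 4*k) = (k - 1)^2*(k^2 + 4*k) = k*(k - 1)^2*(k + 4)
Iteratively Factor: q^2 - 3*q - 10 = (q + 2)*(q - 5)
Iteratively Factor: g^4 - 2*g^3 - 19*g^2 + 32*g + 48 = (g + 1)*(g^3 - 3*g^2 - 16*g + 48) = (g - 4)*(g + 1)*(g^2 + g - 12) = (g - 4)*(g + 1)*(g + 4)*(g - 3)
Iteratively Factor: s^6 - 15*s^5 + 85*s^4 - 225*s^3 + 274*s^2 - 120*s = (s)*(s^5 - 15*s^4 + 85*s^3 - 225*s^2 + 274*s - 120) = s*(s - 1)*(s^4 - 14*s^3 + 71*s^2 - 154*s + 120) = s*(s - 3)*(s - 1)*(s^3 - 11*s^2 + 38*s - 40) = s*(s - 5)*(s - 3)*(s - 1)*(s^2 - 6*s + 8) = s*(s - 5)*(s - 3)*(s - 2)*(s - 1)*(s - 4)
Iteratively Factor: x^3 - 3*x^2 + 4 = (x - 2)*(x^2 - x - 2) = (x - 2)^2*(x + 1)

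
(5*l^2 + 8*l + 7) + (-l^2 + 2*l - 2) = 4*l^2 + 10*l + 5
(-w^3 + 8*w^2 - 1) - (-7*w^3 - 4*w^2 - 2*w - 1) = 6*w^3 + 12*w^2 + 2*w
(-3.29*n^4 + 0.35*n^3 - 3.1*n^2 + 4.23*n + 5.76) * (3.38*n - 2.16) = -11.1202*n^5 + 8.2894*n^4 - 11.234*n^3 + 20.9934*n^2 + 10.332*n - 12.4416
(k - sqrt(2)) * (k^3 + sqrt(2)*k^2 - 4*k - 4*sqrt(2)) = k^4 - 6*k^2 + 8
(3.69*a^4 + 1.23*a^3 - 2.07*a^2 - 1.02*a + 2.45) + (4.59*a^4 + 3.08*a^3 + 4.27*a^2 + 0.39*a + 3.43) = 8.28*a^4 + 4.31*a^3 + 2.2*a^2 - 0.63*a + 5.88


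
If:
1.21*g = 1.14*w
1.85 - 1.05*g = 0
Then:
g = 1.76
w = 1.87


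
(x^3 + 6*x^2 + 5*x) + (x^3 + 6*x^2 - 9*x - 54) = 2*x^3 + 12*x^2 - 4*x - 54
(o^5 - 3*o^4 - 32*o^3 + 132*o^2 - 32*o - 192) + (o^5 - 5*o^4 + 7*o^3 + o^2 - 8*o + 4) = 2*o^5 - 8*o^4 - 25*o^3 + 133*o^2 - 40*o - 188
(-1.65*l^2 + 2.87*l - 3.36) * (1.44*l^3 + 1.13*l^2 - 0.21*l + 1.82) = -2.376*l^5 + 2.2683*l^4 - 1.2488*l^3 - 7.4025*l^2 + 5.929*l - 6.1152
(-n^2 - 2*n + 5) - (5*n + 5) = -n^2 - 7*n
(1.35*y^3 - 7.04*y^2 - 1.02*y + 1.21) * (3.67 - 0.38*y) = -0.513*y^4 + 7.6297*y^3 - 25.4492*y^2 - 4.2032*y + 4.4407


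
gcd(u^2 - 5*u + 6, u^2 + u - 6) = u - 2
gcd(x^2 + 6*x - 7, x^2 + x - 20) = 1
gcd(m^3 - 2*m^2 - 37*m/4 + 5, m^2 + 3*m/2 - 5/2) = m + 5/2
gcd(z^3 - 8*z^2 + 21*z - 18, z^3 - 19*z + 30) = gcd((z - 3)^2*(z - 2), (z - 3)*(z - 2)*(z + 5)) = z^2 - 5*z + 6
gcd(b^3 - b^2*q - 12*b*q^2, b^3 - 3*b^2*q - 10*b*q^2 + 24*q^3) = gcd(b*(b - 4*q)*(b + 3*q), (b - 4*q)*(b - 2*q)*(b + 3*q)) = -b^2 + b*q + 12*q^2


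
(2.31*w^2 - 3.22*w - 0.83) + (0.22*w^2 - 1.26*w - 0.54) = 2.53*w^2 - 4.48*w - 1.37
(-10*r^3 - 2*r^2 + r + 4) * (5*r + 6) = -50*r^4 - 70*r^3 - 7*r^2 + 26*r + 24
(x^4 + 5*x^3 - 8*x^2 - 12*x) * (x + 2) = x^5 + 7*x^4 + 2*x^3 - 28*x^2 - 24*x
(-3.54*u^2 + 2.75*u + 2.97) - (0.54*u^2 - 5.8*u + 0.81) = -4.08*u^2 + 8.55*u + 2.16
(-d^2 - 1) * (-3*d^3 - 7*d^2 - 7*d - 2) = 3*d^5 + 7*d^4 + 10*d^3 + 9*d^2 + 7*d + 2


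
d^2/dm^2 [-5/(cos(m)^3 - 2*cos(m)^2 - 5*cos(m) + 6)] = 5*((17*cos(m) + 16*cos(2*m) - 9*cos(3*m))*(cos(m)^3 - 2*cos(m)^2 - 5*cos(m) + 6)/4 - 2*(-3*cos(m)^2 + 4*cos(m) + 5)^2*sin(m)^2)/(cos(m)^3 - 2*cos(m)^2 - 5*cos(m) + 6)^3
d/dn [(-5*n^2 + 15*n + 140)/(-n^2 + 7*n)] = -20/n^2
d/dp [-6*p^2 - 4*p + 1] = -12*p - 4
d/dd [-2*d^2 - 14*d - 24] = -4*d - 14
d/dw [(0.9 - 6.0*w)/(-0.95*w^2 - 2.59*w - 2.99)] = (-5.7*w^2 + 1.71*w + 20.271)/(0.9025*w^4 + 4.921*w^3 + 12.3891*w^2 + 15.4882*w + 8.9401)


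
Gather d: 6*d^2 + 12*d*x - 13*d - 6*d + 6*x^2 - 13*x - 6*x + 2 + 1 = 6*d^2 + d*(12*x - 19) + 6*x^2 - 19*x + 3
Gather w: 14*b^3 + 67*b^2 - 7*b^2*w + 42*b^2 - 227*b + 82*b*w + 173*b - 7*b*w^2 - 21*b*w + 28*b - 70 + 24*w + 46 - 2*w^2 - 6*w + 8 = 14*b^3 + 109*b^2 - 26*b + w^2*(-7*b - 2) + w*(-7*b^2 + 61*b + 18) - 16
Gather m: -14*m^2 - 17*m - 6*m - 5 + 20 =-14*m^2 - 23*m + 15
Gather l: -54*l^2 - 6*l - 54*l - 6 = -54*l^2 - 60*l - 6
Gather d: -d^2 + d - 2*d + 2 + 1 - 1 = -d^2 - d + 2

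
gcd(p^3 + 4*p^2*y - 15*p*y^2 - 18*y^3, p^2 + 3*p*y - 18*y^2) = -p^2 - 3*p*y + 18*y^2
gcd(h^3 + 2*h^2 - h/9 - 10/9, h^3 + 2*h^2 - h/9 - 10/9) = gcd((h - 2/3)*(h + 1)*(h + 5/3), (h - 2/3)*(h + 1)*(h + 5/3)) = h^3 + 2*h^2 - h/9 - 10/9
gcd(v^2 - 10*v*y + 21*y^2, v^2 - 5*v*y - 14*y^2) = -v + 7*y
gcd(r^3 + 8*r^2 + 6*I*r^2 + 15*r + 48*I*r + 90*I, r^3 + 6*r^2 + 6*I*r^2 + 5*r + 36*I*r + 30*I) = r^2 + r*(5 + 6*I) + 30*I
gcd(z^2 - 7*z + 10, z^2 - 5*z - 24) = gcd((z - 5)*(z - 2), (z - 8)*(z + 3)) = 1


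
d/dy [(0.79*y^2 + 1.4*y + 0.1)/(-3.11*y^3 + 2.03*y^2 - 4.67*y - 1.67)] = (2.4569*y^4 + 8.708*y^3 - 5.5983*y^2 - 3.0446*y - 1.871)/(9.6721*y^6 - 12.6266*y^5 + 33.1683*y^4 - 8.5728*y^3 + 15.0287*y^2 + 15.5978*y + 2.7889)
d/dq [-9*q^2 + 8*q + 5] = 8 - 18*q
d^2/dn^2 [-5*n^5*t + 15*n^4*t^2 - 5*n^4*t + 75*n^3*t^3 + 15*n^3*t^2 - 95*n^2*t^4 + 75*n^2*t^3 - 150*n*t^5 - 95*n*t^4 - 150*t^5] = 10*t*(-10*n^3 + 18*n^2*t - 6*n^2 + 45*n*t^2 + 9*n*t - 19*t^3 + 15*t^2)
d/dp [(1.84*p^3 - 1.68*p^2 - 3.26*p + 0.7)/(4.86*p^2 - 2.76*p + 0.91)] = (8.9424*p^4 - 10.1568*p^3 + 25.5036*p^2 - 9.8616*p - 1.0346)/(23.6196*p^4 - 26.8272*p^3 + 16.4628*p^2 - 5.0232*p + 0.8281)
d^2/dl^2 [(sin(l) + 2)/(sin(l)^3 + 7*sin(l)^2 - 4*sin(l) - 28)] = (-4*sin(l)^4 - 15*sin(l)^3 - 75*sin(l)^2 - 40*sin(l) + 78)/((sin(l) - 2)^3*(sin(l) + 7)^3)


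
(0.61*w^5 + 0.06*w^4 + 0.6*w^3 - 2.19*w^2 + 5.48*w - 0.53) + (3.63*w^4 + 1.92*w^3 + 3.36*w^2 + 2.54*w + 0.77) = 0.61*w^5 + 3.69*w^4 + 2.52*w^3 + 1.17*w^2 + 8.02*w + 0.24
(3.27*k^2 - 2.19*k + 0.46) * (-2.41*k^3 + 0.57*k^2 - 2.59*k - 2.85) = -7.8807*k^5 + 7.1418*k^4 - 10.8262*k^3 - 3.3852*k^2 + 5.0501*k - 1.311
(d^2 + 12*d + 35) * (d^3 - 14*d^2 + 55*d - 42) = d^5 - 2*d^4 - 78*d^3 + 128*d^2 + 1421*d - 1470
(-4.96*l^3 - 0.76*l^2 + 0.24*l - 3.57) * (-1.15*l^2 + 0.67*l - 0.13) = 5.704*l^5 - 2.4492*l^4 - 0.1404*l^3 + 4.3651*l^2 - 2.4231*l + 0.4641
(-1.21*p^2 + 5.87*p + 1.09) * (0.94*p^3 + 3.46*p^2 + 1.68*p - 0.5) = -1.1374*p^5 + 1.3312*p^4 + 19.302*p^3 + 14.238*p^2 - 1.1038*p - 0.545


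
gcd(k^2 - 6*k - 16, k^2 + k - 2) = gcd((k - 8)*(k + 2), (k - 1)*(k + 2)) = k + 2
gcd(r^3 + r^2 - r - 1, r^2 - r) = r - 1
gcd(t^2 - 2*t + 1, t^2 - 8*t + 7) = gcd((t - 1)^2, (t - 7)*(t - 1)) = t - 1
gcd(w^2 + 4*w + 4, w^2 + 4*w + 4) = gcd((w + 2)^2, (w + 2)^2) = w^2 + 4*w + 4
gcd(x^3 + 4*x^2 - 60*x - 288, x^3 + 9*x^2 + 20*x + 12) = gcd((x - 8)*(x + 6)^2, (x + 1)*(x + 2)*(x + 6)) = x + 6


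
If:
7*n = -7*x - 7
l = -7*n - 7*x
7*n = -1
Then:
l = 7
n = -1/7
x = -6/7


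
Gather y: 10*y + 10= 10*y + 10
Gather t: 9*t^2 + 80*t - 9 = 9*t^2 + 80*t - 9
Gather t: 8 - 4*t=8 - 4*t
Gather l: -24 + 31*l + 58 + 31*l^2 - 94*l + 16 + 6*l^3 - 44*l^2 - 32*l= 6*l^3 - 13*l^2 - 95*l + 50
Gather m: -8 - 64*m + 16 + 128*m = 64*m + 8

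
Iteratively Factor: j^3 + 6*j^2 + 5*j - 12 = (j - 1)*(j^2 + 7*j + 12) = (j - 1)*(j + 4)*(j + 3)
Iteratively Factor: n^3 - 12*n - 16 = (n + 2)*(n^2 - 2*n - 8) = (n + 2)^2*(n - 4)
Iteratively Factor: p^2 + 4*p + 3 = (p + 1)*(p + 3)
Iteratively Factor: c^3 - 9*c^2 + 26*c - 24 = (c - 3)*(c^2 - 6*c + 8) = (c - 3)*(c - 2)*(c - 4)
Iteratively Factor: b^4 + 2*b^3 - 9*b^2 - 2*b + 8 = (b + 4)*(b^3 - 2*b^2 - b + 2) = (b - 1)*(b + 4)*(b^2 - b - 2) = (b - 2)*(b - 1)*(b + 4)*(b + 1)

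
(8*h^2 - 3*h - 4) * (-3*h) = -24*h^3 + 9*h^2 + 12*h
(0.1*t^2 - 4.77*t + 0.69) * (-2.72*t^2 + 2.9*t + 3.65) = -0.272*t^4 + 13.2644*t^3 - 15.3448*t^2 - 15.4095*t + 2.5185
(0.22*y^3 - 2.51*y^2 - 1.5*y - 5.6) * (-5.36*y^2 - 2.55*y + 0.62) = -1.1792*y^5 + 12.8926*y^4 + 14.5769*y^3 + 32.2848*y^2 + 13.35*y - 3.472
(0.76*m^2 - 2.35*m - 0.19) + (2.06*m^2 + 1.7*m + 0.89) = 2.82*m^2 - 0.65*m + 0.7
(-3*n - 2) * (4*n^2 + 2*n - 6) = -12*n^3 - 14*n^2 + 14*n + 12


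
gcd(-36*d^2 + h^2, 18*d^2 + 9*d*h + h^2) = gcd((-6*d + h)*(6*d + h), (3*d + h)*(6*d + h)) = 6*d + h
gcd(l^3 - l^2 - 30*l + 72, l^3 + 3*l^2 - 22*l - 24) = l^2 + 2*l - 24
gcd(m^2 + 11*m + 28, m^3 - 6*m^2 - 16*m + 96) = m + 4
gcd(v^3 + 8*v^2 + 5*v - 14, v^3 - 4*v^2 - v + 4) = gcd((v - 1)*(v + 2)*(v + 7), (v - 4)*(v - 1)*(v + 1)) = v - 1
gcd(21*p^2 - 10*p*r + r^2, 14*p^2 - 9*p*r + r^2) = 7*p - r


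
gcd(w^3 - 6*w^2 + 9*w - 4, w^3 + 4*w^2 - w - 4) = w - 1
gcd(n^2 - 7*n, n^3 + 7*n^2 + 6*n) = n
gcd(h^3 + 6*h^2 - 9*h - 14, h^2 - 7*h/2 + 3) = h - 2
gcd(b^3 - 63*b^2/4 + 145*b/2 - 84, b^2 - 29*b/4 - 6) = b - 8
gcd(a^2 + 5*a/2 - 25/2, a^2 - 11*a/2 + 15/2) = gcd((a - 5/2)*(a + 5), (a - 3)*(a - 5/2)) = a - 5/2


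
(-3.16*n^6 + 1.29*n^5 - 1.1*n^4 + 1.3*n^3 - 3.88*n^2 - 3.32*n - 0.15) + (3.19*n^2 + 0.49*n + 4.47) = -3.16*n^6 + 1.29*n^5 - 1.1*n^4 + 1.3*n^3 - 0.69*n^2 - 2.83*n + 4.32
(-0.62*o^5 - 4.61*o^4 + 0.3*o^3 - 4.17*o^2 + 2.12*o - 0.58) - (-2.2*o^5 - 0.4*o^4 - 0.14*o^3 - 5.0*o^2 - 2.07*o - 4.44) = 1.58*o^5 - 4.21*o^4 + 0.44*o^3 + 0.83*o^2 + 4.19*o + 3.86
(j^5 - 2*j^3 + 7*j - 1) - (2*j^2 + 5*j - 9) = j^5 - 2*j^3 - 2*j^2 + 2*j + 8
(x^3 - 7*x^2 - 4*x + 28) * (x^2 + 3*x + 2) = x^5 - 4*x^4 - 23*x^3 + 2*x^2 + 76*x + 56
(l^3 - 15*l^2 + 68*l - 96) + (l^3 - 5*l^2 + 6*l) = 2*l^3 - 20*l^2 + 74*l - 96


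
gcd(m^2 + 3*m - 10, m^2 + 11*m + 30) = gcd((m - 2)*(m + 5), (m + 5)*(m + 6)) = m + 5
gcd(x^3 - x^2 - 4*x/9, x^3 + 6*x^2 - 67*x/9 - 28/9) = x^2 - x - 4/9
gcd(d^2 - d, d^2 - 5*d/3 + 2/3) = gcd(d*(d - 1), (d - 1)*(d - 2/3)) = d - 1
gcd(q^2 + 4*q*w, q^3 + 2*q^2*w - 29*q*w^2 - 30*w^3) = 1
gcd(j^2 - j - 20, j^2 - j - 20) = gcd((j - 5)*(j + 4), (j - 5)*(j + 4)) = j^2 - j - 20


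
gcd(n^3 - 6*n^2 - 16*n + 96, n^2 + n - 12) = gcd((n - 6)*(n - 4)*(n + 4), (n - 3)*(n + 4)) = n + 4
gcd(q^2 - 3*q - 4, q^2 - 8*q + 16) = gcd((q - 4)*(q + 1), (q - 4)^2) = q - 4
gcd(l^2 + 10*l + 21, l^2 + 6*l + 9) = l + 3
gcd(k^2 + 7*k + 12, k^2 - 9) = k + 3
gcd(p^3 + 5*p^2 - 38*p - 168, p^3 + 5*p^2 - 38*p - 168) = p^3 + 5*p^2 - 38*p - 168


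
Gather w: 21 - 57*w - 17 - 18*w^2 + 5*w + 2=-18*w^2 - 52*w + 6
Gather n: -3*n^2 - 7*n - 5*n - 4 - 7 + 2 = -3*n^2 - 12*n - 9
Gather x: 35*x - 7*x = 28*x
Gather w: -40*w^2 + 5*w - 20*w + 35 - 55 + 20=-40*w^2 - 15*w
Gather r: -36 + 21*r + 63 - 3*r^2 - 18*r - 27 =-3*r^2 + 3*r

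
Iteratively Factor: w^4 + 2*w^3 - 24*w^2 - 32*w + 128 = (w - 2)*(w^3 + 4*w^2 - 16*w - 64) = (w - 2)*(w + 4)*(w^2 - 16) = (w - 2)*(w + 4)^2*(w - 4)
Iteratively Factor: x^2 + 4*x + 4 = (x + 2)*(x + 2)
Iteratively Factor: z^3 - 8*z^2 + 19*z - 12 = (z - 4)*(z^2 - 4*z + 3) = (z - 4)*(z - 3)*(z - 1)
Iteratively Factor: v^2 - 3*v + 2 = (v - 1)*(v - 2)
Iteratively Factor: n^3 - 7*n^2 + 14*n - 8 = (n - 4)*(n^2 - 3*n + 2) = (n - 4)*(n - 2)*(n - 1)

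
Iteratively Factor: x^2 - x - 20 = (x + 4)*(x - 5)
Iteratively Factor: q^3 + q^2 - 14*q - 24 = (q - 4)*(q^2 + 5*q + 6) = (q - 4)*(q + 3)*(q + 2)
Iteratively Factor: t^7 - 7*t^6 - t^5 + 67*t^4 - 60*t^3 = (t + 3)*(t^6 - 10*t^5 + 29*t^4 - 20*t^3) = t*(t + 3)*(t^5 - 10*t^4 + 29*t^3 - 20*t^2) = t*(t - 5)*(t + 3)*(t^4 - 5*t^3 + 4*t^2) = t^2*(t - 5)*(t + 3)*(t^3 - 5*t^2 + 4*t) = t^2*(t - 5)*(t - 4)*(t + 3)*(t^2 - t) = t^2*(t - 5)*(t - 4)*(t - 1)*(t + 3)*(t)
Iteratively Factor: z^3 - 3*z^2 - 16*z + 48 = (z - 4)*(z^2 + z - 12) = (z - 4)*(z + 4)*(z - 3)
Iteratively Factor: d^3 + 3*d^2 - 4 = (d - 1)*(d^2 + 4*d + 4) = (d - 1)*(d + 2)*(d + 2)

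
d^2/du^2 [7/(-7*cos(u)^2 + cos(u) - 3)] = 7*(-196*sin(u)^4 + 15*sin(u)^2 - 117*cos(u)/4 + 21*cos(3*u)/4 + 141)/(7*sin(u)^2 + cos(u) - 10)^3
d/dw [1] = 0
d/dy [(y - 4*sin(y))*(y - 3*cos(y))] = (y - 4*sin(y))*(3*sin(y) + 1) - (y - 3*cos(y))*(4*cos(y) - 1)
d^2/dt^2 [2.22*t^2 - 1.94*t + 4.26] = 4.44000000000000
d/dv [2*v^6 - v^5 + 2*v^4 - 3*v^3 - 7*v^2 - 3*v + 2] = 12*v^5 - 5*v^4 + 8*v^3 - 9*v^2 - 14*v - 3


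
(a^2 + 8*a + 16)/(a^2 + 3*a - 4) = (a + 4)/(a - 1)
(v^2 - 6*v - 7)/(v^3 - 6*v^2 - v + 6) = (v - 7)/(v^2 - 7*v + 6)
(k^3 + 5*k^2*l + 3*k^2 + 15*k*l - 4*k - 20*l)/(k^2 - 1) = (k^2 + 5*k*l + 4*k + 20*l)/(k + 1)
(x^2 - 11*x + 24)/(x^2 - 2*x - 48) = (x - 3)/(x + 6)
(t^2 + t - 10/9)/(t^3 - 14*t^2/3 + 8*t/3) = (t + 5/3)/(t*(t - 4))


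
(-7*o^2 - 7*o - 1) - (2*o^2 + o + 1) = -9*o^2 - 8*o - 2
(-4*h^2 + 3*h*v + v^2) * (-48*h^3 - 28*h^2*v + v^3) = 192*h^5 - 32*h^4*v - 132*h^3*v^2 - 32*h^2*v^3 + 3*h*v^4 + v^5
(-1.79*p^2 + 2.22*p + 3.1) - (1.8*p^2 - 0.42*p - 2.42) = -3.59*p^2 + 2.64*p + 5.52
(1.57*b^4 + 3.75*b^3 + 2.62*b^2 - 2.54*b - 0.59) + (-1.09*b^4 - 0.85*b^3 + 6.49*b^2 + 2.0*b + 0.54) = 0.48*b^4 + 2.9*b^3 + 9.11*b^2 - 0.54*b - 0.0499999999999999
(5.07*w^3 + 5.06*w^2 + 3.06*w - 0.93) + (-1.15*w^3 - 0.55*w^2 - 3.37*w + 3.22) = 3.92*w^3 + 4.51*w^2 - 0.31*w + 2.29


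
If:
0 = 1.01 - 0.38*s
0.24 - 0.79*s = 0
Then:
No Solution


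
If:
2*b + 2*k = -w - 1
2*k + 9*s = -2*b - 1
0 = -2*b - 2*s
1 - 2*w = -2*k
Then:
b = 0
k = -1/2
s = 0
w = 0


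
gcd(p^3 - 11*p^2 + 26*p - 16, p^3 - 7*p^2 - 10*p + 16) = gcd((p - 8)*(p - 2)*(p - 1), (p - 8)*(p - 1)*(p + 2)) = p^2 - 9*p + 8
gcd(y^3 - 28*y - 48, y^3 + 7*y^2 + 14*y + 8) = y^2 + 6*y + 8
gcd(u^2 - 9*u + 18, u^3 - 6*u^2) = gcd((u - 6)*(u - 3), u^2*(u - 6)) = u - 6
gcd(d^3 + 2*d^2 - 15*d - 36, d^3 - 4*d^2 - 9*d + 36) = d^2 - d - 12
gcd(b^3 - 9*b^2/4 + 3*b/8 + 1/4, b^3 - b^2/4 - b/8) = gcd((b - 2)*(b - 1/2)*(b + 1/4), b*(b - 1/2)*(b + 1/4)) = b^2 - b/4 - 1/8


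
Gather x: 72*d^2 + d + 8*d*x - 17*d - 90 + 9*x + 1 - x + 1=72*d^2 - 16*d + x*(8*d + 8) - 88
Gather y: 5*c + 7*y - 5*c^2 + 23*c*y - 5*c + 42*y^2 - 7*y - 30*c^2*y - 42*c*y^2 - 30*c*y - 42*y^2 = -5*c^2 - 42*c*y^2 + y*(-30*c^2 - 7*c)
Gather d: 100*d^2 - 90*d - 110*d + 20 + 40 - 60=100*d^2 - 200*d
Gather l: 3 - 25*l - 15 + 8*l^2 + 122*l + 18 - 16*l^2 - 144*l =-8*l^2 - 47*l + 6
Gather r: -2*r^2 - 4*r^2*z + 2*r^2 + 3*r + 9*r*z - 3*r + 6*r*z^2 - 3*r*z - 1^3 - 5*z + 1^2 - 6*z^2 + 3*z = -4*r^2*z + r*(6*z^2 + 6*z) - 6*z^2 - 2*z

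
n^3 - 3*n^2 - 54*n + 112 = (n - 8)*(n - 2)*(n + 7)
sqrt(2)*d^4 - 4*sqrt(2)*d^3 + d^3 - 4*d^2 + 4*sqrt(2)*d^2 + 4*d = d*(d - 2)^2*(sqrt(2)*d + 1)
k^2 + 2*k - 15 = (k - 3)*(k + 5)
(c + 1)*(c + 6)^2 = c^3 + 13*c^2 + 48*c + 36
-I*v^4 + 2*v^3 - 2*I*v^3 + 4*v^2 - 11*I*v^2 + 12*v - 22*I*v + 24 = (v + 2)*(v - 3*I)*(v + 4*I)*(-I*v + 1)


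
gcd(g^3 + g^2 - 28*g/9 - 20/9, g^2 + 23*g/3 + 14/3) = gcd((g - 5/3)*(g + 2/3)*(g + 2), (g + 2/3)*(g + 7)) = g + 2/3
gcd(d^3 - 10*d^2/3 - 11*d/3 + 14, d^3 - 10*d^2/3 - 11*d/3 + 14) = d^3 - 10*d^2/3 - 11*d/3 + 14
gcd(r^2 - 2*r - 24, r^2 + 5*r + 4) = r + 4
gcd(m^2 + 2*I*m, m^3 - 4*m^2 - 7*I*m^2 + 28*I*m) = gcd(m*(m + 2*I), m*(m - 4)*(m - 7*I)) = m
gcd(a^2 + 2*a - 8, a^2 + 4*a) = a + 4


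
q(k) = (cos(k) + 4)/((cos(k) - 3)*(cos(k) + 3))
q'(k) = -sin(k)/((cos(k) - 3)*(cos(k) + 3)) + (cos(k) + 4)*sin(k)/((cos(k) - 3)*(cos(k) + 3)^2) + (cos(k) + 4)*sin(k)/((cos(k) - 3)^2*(cos(k) + 3))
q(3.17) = -0.38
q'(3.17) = -0.00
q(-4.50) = -0.42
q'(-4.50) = 0.09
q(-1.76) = -0.43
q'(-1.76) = -0.09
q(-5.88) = -0.60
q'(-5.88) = 0.10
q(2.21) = -0.39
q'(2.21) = 0.05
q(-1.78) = -0.42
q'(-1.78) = -0.09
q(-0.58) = -0.58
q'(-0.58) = -0.13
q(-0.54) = -0.59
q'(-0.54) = -0.12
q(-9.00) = -0.38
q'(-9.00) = -0.02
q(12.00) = -0.58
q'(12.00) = -0.13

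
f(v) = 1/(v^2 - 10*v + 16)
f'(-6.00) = 0.00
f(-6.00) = 0.01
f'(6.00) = -0.03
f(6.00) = -0.12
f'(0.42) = 0.06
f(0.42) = 0.08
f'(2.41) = 0.99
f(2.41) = -0.44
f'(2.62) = 0.43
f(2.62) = -0.30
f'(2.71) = 0.32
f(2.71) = -0.27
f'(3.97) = 0.03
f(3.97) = -0.13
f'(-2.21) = 0.01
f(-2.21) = 0.02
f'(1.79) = 3.77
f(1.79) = 0.77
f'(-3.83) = 0.00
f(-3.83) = 0.01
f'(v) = (10 - 2*v)/(v^2 - 10*v + 16)^2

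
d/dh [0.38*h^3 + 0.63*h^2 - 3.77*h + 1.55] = 1.14*h^2 + 1.26*h - 3.77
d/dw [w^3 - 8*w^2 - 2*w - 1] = 3*w^2 - 16*w - 2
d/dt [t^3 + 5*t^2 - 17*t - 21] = 3*t^2 + 10*t - 17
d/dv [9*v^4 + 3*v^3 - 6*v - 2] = 36*v^3 + 9*v^2 - 6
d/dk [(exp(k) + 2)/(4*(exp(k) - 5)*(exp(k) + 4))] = (-exp(2*k) - 4*exp(k) - 18)*exp(k)/(4*(exp(4*k) - 2*exp(3*k) - 39*exp(2*k) + 40*exp(k) + 400))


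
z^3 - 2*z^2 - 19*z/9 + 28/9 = (z - 7/3)*(z - 1)*(z + 4/3)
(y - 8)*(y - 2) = y^2 - 10*y + 16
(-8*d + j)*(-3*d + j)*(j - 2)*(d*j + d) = 24*d^3*j^2 - 24*d^3*j - 48*d^3 - 11*d^2*j^3 + 11*d^2*j^2 + 22*d^2*j + d*j^4 - d*j^3 - 2*d*j^2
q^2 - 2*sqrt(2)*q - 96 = (q - 8*sqrt(2))*(q + 6*sqrt(2))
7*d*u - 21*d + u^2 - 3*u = (7*d + u)*(u - 3)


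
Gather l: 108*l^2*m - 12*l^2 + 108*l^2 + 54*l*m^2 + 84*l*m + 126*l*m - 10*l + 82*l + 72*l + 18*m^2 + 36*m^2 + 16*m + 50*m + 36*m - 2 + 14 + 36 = l^2*(108*m + 96) + l*(54*m^2 + 210*m + 144) + 54*m^2 + 102*m + 48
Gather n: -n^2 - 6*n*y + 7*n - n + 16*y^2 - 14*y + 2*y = -n^2 + n*(6 - 6*y) + 16*y^2 - 12*y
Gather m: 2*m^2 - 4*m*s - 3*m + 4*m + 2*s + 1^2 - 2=2*m^2 + m*(1 - 4*s) + 2*s - 1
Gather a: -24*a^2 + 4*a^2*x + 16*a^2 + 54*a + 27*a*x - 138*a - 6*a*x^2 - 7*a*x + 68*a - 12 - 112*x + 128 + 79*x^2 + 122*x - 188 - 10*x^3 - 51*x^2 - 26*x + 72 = a^2*(4*x - 8) + a*(-6*x^2 + 20*x - 16) - 10*x^3 + 28*x^2 - 16*x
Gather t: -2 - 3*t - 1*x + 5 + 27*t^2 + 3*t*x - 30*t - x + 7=27*t^2 + t*(3*x - 33) - 2*x + 10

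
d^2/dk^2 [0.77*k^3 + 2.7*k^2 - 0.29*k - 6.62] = 4.62*k + 5.4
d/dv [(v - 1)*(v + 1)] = 2*v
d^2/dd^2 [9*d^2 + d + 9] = 18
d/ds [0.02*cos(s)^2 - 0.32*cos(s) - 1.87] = (0.32 - 0.04*cos(s))*sin(s)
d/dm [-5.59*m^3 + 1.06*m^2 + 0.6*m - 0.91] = -16.77*m^2 + 2.12*m + 0.6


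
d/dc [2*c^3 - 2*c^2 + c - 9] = 6*c^2 - 4*c + 1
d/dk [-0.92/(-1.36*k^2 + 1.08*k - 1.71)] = (0.9936 - 2.5024*k)/(1.36*k^2 - 1.08*k + 1.71)^2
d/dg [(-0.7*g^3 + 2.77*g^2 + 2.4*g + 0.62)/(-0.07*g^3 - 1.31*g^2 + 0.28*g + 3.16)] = (1.1109*g^4 - 0.0560000000000009*g^3 - 2.5862*g^2 + 19.1308*g + 7.4104)/(0.0049*g^6 + 0.1834*g^5 + 1.6769*g^4 - 1.176*g^3 - 8.2008*g^2 + 1.7696*g + 9.9856)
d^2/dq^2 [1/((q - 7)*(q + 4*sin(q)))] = 2*(2*(q - 7)^2*(q + 4*sin(q))*sin(q) + (q - 7)^2*(4*cos(q) + 1)^2 + (q - 7)*(q + 4*sin(q))*(4*cos(q) + 1) + (q + 4*sin(q))^2)/((q - 7)^3*(q + 4*sin(q))^3)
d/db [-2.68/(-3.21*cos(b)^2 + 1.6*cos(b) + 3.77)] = (17.2056*cos(b) - 4.288)*sin(b)/(-3.21*cos(b)^2 + 1.6*cos(b) + 3.77)^2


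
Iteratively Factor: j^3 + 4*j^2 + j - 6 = (j + 3)*(j^2 + j - 2) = (j + 2)*(j + 3)*(j - 1)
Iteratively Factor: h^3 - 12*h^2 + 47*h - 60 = (h - 5)*(h^2 - 7*h + 12) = (h - 5)*(h - 3)*(h - 4)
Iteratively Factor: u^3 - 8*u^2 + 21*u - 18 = (u - 3)*(u^2 - 5*u + 6) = (u - 3)^2*(u - 2)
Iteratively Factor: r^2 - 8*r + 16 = (r - 4)*(r - 4)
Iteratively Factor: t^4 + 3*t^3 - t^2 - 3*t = (t)*(t^3 + 3*t^2 - t - 3) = t*(t + 3)*(t^2 - 1) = t*(t + 1)*(t + 3)*(t - 1)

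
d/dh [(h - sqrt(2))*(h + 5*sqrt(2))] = 2*h + 4*sqrt(2)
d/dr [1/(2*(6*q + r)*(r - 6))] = ((6 - r)*(6*q + r) - (r - 6)^2)/(2*(6*q + r)^2*(r - 6)^3)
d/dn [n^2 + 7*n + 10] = 2*n + 7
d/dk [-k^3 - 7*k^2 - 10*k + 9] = -3*k^2 - 14*k - 10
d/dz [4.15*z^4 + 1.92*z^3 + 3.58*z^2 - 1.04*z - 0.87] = 16.6*z^3 + 5.76*z^2 + 7.16*z - 1.04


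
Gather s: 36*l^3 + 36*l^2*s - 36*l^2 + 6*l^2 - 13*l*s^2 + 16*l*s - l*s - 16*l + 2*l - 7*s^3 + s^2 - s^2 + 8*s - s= 36*l^3 - 30*l^2 - 13*l*s^2 - 14*l - 7*s^3 + s*(36*l^2 + 15*l + 7)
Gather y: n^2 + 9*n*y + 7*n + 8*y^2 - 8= n^2 + 9*n*y + 7*n + 8*y^2 - 8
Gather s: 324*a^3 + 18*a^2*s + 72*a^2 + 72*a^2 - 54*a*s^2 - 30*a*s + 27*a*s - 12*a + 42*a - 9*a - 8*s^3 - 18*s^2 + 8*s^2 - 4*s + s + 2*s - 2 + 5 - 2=324*a^3 + 144*a^2 + 21*a - 8*s^3 + s^2*(-54*a - 10) + s*(18*a^2 - 3*a - 1) + 1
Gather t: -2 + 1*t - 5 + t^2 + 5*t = t^2 + 6*t - 7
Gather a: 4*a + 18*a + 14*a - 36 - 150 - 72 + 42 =36*a - 216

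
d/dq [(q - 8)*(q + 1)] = 2*q - 7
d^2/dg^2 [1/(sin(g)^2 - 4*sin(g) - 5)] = 2*(-2*sin(g)^3 + 8*sin(g)^2 - 23*sin(g) + 21)/((sin(g) - 5)^3*(sin(g) + 1)^2)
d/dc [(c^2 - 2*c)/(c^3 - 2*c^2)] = -1/c^2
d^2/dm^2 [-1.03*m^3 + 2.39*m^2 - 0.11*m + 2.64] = 4.78 - 6.18*m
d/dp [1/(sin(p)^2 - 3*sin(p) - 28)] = (3 - 2*sin(p))*cos(p)/((sin(p) - 7)^2*(sin(p) + 4)^2)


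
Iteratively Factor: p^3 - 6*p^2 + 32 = (p - 4)*(p^2 - 2*p - 8) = (p - 4)*(p + 2)*(p - 4)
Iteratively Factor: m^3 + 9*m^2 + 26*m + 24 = (m + 2)*(m^2 + 7*m + 12) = (m + 2)*(m + 4)*(m + 3)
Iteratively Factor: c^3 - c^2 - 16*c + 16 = (c - 1)*(c^2 - 16) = (c - 4)*(c - 1)*(c + 4)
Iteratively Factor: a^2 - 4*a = (a - 4)*(a)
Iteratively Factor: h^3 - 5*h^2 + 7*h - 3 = (h - 1)*(h^2 - 4*h + 3) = (h - 3)*(h - 1)*(h - 1)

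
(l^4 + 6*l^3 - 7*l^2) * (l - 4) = l^5 + 2*l^4 - 31*l^3 + 28*l^2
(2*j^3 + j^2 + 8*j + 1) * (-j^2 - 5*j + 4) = -2*j^5 - 11*j^4 - 5*j^3 - 37*j^2 + 27*j + 4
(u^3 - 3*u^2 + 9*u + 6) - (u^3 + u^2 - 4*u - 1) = -4*u^2 + 13*u + 7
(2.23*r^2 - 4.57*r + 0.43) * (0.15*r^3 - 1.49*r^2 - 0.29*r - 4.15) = 0.3345*r^5 - 4.0082*r^4 + 6.2271*r^3 - 8.5699*r^2 + 18.8408*r - 1.7845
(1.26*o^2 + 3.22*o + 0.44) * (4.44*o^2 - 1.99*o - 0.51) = 5.5944*o^4 + 11.7894*o^3 - 5.0968*o^2 - 2.5178*o - 0.2244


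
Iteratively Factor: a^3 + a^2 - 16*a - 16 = (a + 1)*(a^2 - 16) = (a + 1)*(a + 4)*(a - 4)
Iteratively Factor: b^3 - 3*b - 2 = (b - 2)*(b^2 + 2*b + 1) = (b - 2)*(b + 1)*(b + 1)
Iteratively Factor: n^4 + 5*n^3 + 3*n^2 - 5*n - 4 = (n + 4)*(n^3 + n^2 - n - 1) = (n - 1)*(n + 4)*(n^2 + 2*n + 1) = (n - 1)*(n + 1)*(n + 4)*(n + 1)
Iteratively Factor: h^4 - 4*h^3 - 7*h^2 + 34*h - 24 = (h - 2)*(h^3 - 2*h^2 - 11*h + 12) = (h - 2)*(h + 3)*(h^2 - 5*h + 4) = (h - 2)*(h - 1)*(h + 3)*(h - 4)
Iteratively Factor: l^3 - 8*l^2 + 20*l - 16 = (l - 2)*(l^2 - 6*l + 8) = (l - 2)^2*(l - 4)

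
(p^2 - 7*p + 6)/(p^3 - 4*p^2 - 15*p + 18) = 1/(p + 3)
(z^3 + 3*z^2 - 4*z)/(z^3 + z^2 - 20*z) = (z^2 + 3*z - 4)/(z^2 + z - 20)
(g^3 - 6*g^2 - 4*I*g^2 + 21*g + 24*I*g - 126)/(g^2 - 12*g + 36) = (g^2 - 4*I*g + 21)/(g - 6)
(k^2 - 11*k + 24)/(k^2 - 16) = (k^2 - 11*k + 24)/(k^2 - 16)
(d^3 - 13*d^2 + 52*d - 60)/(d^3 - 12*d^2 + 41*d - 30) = (d - 2)/(d - 1)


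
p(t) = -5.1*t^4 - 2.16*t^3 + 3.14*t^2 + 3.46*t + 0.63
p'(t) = -20.4*t^3 - 6.48*t^2 + 6.28*t + 3.46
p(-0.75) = -0.90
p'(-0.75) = 3.71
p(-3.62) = -744.08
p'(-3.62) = 863.54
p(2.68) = -272.21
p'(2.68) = -418.93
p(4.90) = -3101.19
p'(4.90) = -2521.39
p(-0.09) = 0.35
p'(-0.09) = 2.86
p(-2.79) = -246.69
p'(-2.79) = 378.54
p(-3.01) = -341.07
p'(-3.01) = 482.17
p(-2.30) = -107.16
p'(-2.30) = 202.94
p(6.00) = -6941.73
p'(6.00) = -4598.54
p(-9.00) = -31662.63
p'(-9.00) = 14293.66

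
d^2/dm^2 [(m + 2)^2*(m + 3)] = 6*m + 14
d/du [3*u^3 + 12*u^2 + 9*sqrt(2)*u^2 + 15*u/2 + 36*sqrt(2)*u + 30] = 9*u^2 + 24*u + 18*sqrt(2)*u + 15/2 + 36*sqrt(2)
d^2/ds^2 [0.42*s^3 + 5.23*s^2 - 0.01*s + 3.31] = 2.52*s + 10.46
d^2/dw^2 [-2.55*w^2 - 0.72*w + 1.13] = -5.10000000000000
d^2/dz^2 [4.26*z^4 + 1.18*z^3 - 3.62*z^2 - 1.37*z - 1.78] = 51.12*z^2 + 7.08*z - 7.24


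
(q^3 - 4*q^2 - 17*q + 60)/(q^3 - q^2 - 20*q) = (q - 3)/q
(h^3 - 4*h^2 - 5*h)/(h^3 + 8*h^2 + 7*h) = (h - 5)/(h + 7)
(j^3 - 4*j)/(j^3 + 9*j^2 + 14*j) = (j - 2)/(j + 7)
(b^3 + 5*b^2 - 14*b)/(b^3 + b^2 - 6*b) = (b + 7)/(b + 3)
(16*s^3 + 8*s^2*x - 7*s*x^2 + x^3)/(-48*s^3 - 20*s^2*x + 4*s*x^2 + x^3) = (-4*s^2 - 3*s*x + x^2)/(12*s^2 + 8*s*x + x^2)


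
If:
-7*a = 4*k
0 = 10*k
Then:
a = 0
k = 0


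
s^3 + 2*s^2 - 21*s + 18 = (s - 3)*(s - 1)*(s + 6)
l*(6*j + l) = 6*j*l + l^2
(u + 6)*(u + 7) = u^2 + 13*u + 42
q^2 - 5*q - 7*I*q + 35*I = (q - 5)*(q - 7*I)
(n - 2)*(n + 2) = n^2 - 4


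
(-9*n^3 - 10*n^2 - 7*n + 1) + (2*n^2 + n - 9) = -9*n^3 - 8*n^2 - 6*n - 8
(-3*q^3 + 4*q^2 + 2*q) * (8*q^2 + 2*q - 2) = -24*q^5 + 26*q^4 + 30*q^3 - 4*q^2 - 4*q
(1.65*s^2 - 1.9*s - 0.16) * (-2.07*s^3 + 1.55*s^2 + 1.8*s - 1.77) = -3.4155*s^5 + 6.4905*s^4 + 0.3562*s^3 - 6.5885*s^2 + 3.075*s + 0.2832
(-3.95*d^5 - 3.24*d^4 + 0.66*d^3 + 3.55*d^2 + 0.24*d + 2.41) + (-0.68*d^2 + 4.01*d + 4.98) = -3.95*d^5 - 3.24*d^4 + 0.66*d^3 + 2.87*d^2 + 4.25*d + 7.39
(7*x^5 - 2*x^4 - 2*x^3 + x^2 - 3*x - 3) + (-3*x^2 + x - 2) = 7*x^5 - 2*x^4 - 2*x^3 - 2*x^2 - 2*x - 5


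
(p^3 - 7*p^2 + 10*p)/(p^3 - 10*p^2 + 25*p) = (p - 2)/(p - 5)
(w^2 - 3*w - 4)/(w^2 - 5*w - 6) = (w - 4)/(w - 6)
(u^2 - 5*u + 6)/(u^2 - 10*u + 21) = (u - 2)/(u - 7)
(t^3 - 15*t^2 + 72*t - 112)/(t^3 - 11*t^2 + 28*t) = (t - 4)/t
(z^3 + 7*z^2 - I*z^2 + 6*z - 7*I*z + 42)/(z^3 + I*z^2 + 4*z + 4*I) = (z^2 + z*(7 - 3*I) - 21*I)/(z^2 - I*z + 2)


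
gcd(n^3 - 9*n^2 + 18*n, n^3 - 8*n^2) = n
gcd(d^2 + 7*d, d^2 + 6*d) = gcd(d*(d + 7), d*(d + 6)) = d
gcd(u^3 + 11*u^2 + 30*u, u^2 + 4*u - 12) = u + 6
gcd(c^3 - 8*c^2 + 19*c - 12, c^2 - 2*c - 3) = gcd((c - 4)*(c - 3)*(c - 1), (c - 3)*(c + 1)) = c - 3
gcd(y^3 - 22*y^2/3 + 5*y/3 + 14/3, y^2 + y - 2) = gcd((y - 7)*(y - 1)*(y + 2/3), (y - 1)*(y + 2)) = y - 1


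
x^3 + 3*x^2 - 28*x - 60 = (x - 5)*(x + 2)*(x + 6)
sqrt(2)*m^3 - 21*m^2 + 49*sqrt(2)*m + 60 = (m - 6*sqrt(2))*(m - 5*sqrt(2))*(sqrt(2)*m + 1)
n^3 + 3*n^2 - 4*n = n*(n - 1)*(n + 4)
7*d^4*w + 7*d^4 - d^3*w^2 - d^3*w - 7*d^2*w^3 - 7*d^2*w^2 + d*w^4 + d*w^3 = (-7*d + w)*(-d + w)*(d + w)*(d*w + d)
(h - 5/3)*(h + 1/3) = h^2 - 4*h/3 - 5/9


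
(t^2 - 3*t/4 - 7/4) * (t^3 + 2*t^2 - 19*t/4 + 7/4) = t^5 + 5*t^4/4 - 8*t^3 + 29*t^2/16 + 7*t - 49/16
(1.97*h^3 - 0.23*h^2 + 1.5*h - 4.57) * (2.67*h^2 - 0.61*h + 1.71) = 5.2599*h^5 - 1.8158*h^4 + 7.514*h^3 - 13.5102*h^2 + 5.3527*h - 7.8147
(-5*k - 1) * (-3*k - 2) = 15*k^2 + 13*k + 2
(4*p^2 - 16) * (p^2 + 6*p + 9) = 4*p^4 + 24*p^3 + 20*p^2 - 96*p - 144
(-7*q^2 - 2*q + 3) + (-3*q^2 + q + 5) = -10*q^2 - q + 8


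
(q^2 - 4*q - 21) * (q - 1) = q^3 - 5*q^2 - 17*q + 21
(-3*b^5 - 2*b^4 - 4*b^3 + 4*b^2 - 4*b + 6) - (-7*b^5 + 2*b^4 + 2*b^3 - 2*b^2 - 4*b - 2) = 4*b^5 - 4*b^4 - 6*b^3 + 6*b^2 + 8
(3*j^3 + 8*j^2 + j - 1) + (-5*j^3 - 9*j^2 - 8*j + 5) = -2*j^3 - j^2 - 7*j + 4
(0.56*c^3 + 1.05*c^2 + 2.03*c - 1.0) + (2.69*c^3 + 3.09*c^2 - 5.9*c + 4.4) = 3.25*c^3 + 4.14*c^2 - 3.87*c + 3.4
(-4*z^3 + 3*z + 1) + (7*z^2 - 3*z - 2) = -4*z^3 + 7*z^2 - 1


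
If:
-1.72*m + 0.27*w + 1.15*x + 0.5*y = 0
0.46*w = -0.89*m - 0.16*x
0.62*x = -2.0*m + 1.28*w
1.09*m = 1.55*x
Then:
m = 0.00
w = 0.00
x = 0.00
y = 0.00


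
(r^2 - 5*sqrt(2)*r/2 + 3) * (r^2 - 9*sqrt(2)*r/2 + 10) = r^4 - 7*sqrt(2)*r^3 + 71*r^2/2 - 77*sqrt(2)*r/2 + 30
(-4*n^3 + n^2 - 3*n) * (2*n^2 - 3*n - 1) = -8*n^5 + 14*n^4 - 5*n^3 + 8*n^2 + 3*n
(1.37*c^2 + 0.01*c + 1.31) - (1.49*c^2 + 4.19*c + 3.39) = -0.12*c^2 - 4.18*c - 2.08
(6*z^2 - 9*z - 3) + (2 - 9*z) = 6*z^2 - 18*z - 1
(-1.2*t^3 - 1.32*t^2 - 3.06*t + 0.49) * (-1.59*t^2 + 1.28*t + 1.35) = 1.908*t^5 + 0.5628*t^4 + 1.5558*t^3 - 6.4779*t^2 - 3.5038*t + 0.6615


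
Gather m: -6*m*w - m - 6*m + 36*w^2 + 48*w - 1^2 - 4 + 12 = m*(-6*w - 7) + 36*w^2 + 48*w + 7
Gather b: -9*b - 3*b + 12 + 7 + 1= 20 - 12*b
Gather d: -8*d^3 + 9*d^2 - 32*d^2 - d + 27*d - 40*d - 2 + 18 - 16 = -8*d^3 - 23*d^2 - 14*d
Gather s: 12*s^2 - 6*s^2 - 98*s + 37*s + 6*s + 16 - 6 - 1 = 6*s^2 - 55*s + 9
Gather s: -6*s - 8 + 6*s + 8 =0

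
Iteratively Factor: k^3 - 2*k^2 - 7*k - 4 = (k + 1)*(k^2 - 3*k - 4) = (k + 1)^2*(k - 4)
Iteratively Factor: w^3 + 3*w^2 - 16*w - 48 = (w + 3)*(w^2 - 16) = (w + 3)*(w + 4)*(w - 4)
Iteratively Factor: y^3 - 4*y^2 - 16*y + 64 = (y - 4)*(y^2 - 16) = (y - 4)^2*(y + 4)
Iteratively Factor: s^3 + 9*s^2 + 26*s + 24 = (s + 4)*(s^2 + 5*s + 6) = (s + 2)*(s + 4)*(s + 3)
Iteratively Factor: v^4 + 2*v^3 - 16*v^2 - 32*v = (v - 4)*(v^3 + 6*v^2 + 8*v) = (v - 4)*(v + 4)*(v^2 + 2*v) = (v - 4)*(v + 2)*(v + 4)*(v)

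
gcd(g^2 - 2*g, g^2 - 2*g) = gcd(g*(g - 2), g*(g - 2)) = g^2 - 2*g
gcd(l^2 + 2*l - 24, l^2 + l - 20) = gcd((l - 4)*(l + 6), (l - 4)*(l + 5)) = l - 4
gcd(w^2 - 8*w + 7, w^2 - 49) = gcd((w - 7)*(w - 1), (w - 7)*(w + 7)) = w - 7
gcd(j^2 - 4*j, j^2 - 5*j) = j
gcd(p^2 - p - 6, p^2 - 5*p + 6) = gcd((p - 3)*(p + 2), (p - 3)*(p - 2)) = p - 3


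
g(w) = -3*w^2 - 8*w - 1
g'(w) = -6*w - 8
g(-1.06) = 4.11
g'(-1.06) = -1.64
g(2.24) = -33.97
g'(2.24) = -21.44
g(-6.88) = -87.96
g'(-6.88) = 33.28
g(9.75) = -364.19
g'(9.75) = -66.50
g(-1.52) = 4.23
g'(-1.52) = 1.12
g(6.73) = -190.72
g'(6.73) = -48.38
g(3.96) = -79.72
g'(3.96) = -31.76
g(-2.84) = -2.48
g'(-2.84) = 9.04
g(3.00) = -52.00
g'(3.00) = -26.00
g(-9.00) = -172.00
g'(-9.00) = 46.00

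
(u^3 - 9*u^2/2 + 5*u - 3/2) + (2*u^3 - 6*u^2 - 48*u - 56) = 3*u^3 - 21*u^2/2 - 43*u - 115/2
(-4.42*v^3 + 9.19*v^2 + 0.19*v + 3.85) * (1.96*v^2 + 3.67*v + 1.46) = -8.6632*v^5 + 1.791*v^4 + 27.6465*v^3 + 21.6607*v^2 + 14.4069*v + 5.621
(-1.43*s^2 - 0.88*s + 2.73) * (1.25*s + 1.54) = -1.7875*s^3 - 3.3022*s^2 + 2.0573*s + 4.2042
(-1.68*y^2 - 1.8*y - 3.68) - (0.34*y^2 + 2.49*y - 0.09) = -2.02*y^2 - 4.29*y - 3.59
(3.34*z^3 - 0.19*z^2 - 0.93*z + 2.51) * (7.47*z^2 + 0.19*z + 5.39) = 24.9498*z^5 - 0.7847*z^4 + 11.0194*z^3 + 17.5489*z^2 - 4.5358*z + 13.5289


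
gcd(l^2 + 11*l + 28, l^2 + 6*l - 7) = l + 7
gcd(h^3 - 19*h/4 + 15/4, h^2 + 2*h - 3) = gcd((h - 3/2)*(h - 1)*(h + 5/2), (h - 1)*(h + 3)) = h - 1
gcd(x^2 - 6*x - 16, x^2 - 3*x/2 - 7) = x + 2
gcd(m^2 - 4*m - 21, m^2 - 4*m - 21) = m^2 - 4*m - 21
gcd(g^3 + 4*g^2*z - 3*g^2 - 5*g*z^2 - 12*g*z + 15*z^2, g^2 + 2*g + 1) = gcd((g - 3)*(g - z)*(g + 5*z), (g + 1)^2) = 1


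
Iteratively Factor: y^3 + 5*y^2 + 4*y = (y + 4)*(y^2 + y) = (y + 1)*(y + 4)*(y)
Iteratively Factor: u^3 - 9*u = (u + 3)*(u^2 - 3*u) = u*(u + 3)*(u - 3)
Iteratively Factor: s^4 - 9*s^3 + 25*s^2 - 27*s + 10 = (s - 1)*(s^3 - 8*s^2 + 17*s - 10) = (s - 1)^2*(s^2 - 7*s + 10) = (s - 2)*(s - 1)^2*(s - 5)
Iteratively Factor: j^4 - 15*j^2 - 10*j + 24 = (j + 2)*(j^3 - 2*j^2 - 11*j + 12) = (j - 4)*(j + 2)*(j^2 + 2*j - 3) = (j - 4)*(j + 2)*(j + 3)*(j - 1)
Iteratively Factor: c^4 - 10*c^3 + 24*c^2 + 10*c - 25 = (c - 5)*(c^3 - 5*c^2 - c + 5) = (c - 5)*(c - 1)*(c^2 - 4*c - 5) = (c - 5)*(c - 1)*(c + 1)*(c - 5)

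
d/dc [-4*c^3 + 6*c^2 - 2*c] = -12*c^2 + 12*c - 2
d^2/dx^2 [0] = 0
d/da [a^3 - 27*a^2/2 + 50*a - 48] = 3*a^2 - 27*a + 50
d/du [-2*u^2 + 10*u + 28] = 10 - 4*u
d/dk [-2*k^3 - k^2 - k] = -6*k^2 - 2*k - 1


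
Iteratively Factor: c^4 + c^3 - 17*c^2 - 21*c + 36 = (c - 4)*(c^3 + 5*c^2 + 3*c - 9) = (c - 4)*(c + 3)*(c^2 + 2*c - 3) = (c - 4)*(c + 3)^2*(c - 1)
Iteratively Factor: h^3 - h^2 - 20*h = (h + 4)*(h^2 - 5*h) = h*(h + 4)*(h - 5)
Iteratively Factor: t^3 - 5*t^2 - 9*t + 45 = (t - 3)*(t^2 - 2*t - 15) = (t - 3)*(t + 3)*(t - 5)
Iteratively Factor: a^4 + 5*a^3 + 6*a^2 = (a)*(a^3 + 5*a^2 + 6*a) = a*(a + 2)*(a^2 + 3*a) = a^2*(a + 2)*(a + 3)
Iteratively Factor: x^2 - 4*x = (x)*(x - 4)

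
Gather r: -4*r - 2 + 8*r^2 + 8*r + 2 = 8*r^2 + 4*r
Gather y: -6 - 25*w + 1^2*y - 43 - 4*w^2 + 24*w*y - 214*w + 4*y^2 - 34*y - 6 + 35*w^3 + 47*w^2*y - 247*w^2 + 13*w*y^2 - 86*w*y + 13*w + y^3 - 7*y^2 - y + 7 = 35*w^3 - 251*w^2 - 226*w + y^3 + y^2*(13*w - 3) + y*(47*w^2 - 62*w - 34) - 48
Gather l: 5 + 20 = 25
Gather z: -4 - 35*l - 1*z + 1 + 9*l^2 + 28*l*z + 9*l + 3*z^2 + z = 9*l^2 + 28*l*z - 26*l + 3*z^2 - 3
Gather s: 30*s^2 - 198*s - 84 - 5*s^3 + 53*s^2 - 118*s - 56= -5*s^3 + 83*s^2 - 316*s - 140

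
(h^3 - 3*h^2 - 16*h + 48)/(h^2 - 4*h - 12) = (-h^3 + 3*h^2 + 16*h - 48)/(-h^2 + 4*h + 12)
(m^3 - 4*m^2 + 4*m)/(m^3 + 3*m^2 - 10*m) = (m - 2)/(m + 5)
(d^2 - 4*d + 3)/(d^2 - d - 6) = (d - 1)/(d + 2)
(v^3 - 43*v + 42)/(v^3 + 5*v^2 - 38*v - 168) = (v - 1)/(v + 4)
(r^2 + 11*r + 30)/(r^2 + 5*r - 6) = (r + 5)/(r - 1)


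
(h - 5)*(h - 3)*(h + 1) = h^3 - 7*h^2 + 7*h + 15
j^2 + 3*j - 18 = (j - 3)*(j + 6)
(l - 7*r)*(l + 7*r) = l^2 - 49*r^2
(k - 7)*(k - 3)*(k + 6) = k^3 - 4*k^2 - 39*k + 126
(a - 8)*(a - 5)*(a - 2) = a^3 - 15*a^2 + 66*a - 80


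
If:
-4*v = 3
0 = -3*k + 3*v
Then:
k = -3/4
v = -3/4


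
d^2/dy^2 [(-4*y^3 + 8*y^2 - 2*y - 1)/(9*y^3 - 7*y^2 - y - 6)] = 22*(36*y^6 - 54*y^5 - 108*y^4 + 320*y^3 - 168*y^2 - 33*y + 31)/(729*y^9 - 1701*y^8 + 1080*y^7 - 1423*y^6 + 2148*y^5 - 579*y^4 + 719*y^3 - 774*y^2 - 108*y - 216)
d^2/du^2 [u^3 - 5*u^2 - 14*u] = 6*u - 10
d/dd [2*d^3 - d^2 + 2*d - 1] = 6*d^2 - 2*d + 2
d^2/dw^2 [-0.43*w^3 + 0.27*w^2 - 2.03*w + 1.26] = 0.54 - 2.58*w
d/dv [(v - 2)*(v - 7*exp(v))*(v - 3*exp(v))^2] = (v - 3*exp(v))*(-2*(v - 2)*(v - 7*exp(v))*(3*exp(v) - 1) - (v - 2)*(v - 3*exp(v))*(7*exp(v) - 1) + (v - 7*exp(v))*(v - 3*exp(v)))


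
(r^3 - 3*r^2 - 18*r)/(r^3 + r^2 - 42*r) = (r + 3)/(r + 7)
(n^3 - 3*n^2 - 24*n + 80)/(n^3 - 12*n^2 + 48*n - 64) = (n + 5)/(n - 4)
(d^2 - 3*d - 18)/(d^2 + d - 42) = (d + 3)/(d + 7)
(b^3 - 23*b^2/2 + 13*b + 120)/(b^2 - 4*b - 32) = (b^2 - 7*b/2 - 15)/(b + 4)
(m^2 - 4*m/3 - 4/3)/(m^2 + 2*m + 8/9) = 3*(m - 2)/(3*m + 4)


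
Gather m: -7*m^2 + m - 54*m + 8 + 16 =-7*m^2 - 53*m + 24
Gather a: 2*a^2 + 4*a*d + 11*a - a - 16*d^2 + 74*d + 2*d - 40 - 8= 2*a^2 + a*(4*d + 10) - 16*d^2 + 76*d - 48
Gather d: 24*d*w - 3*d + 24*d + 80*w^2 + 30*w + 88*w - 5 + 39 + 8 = d*(24*w + 21) + 80*w^2 + 118*w + 42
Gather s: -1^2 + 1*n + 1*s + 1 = n + s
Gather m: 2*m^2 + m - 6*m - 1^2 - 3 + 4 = 2*m^2 - 5*m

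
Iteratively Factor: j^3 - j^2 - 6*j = (j + 2)*(j^2 - 3*j) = (j - 3)*(j + 2)*(j)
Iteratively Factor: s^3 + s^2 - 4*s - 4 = (s - 2)*(s^2 + 3*s + 2) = (s - 2)*(s + 2)*(s + 1)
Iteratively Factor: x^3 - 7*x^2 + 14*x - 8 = (x - 2)*(x^2 - 5*x + 4) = (x - 2)*(x - 1)*(x - 4)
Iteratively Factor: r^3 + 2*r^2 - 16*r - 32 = (r + 4)*(r^2 - 2*r - 8) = (r + 2)*(r + 4)*(r - 4)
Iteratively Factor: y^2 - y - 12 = (y - 4)*(y + 3)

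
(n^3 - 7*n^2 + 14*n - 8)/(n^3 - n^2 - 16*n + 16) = (n - 2)/(n + 4)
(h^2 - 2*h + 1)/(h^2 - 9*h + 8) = (h - 1)/(h - 8)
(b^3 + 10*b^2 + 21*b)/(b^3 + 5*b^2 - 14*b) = (b + 3)/(b - 2)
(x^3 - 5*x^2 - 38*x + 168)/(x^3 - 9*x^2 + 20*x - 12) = (x^3 - 5*x^2 - 38*x + 168)/(x^3 - 9*x^2 + 20*x - 12)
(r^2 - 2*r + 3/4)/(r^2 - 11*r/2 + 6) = (r - 1/2)/(r - 4)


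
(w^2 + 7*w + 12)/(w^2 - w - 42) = (w^2 + 7*w + 12)/(w^2 - w - 42)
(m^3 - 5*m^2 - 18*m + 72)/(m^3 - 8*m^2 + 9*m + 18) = (m + 4)/(m + 1)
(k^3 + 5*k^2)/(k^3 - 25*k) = k/(k - 5)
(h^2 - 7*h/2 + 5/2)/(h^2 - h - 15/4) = 2*(h - 1)/(2*h + 3)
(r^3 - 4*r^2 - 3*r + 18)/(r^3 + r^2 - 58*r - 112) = (r^2 - 6*r + 9)/(r^2 - r - 56)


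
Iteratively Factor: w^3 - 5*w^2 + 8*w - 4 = (w - 2)*(w^2 - 3*w + 2) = (w - 2)^2*(w - 1)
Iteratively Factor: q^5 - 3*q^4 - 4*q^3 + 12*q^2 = (q - 3)*(q^4 - 4*q^2) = (q - 3)*(q - 2)*(q^3 + 2*q^2) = (q - 3)*(q - 2)*(q + 2)*(q^2) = q*(q - 3)*(q - 2)*(q + 2)*(q)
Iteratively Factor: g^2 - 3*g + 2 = (g - 2)*(g - 1)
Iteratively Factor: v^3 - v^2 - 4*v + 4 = (v - 1)*(v^2 - 4) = (v - 2)*(v - 1)*(v + 2)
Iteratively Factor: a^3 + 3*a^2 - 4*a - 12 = (a + 3)*(a^2 - 4) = (a - 2)*(a + 3)*(a + 2)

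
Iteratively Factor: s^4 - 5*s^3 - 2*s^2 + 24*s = (s - 3)*(s^3 - 2*s^2 - 8*s) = (s - 3)*(s + 2)*(s^2 - 4*s) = s*(s - 3)*(s + 2)*(s - 4)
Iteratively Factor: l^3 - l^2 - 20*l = (l - 5)*(l^2 + 4*l) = l*(l - 5)*(l + 4)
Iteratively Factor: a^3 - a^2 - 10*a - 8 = (a - 4)*(a^2 + 3*a + 2) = (a - 4)*(a + 2)*(a + 1)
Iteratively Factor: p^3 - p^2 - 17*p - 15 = (p + 1)*(p^2 - 2*p - 15) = (p + 1)*(p + 3)*(p - 5)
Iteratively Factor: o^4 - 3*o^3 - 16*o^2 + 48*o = (o + 4)*(o^3 - 7*o^2 + 12*o) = (o - 3)*(o + 4)*(o^2 - 4*o) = (o - 4)*(o - 3)*(o + 4)*(o)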